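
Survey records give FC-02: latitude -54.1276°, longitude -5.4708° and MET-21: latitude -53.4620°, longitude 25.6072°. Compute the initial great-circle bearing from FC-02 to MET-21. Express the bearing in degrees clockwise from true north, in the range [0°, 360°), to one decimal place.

Δλ = 31.0780°
y = sin Δλ · cos φ₂ = 0.307325
x = cos φ₁ sin φ₂ − sin φ₁ cos φ₂ cos Δλ = -0.057629
θ = atan2(y, x) = 100.6206° → 100.6206° (mod 360°)

100.6°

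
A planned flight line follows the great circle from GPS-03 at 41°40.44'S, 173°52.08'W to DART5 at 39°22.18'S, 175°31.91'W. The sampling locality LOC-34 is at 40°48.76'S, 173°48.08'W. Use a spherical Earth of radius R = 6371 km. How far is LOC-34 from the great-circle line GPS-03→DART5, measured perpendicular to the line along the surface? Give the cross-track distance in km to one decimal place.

GPS-03: φ = -41.67400°, λ = -173.86800°
DART5: φ = -39.36967°, λ = -175.53183°
LOC-34: φ = -40.81267°, λ = -173.80133°
δ₁₃ = central angle GPS-03→LOC-34 = 0.015059 rad  (haversine)
θ₁₃ = bearing GPS-03→LOC-34 = 3.353°,  θ₁₂ = bearing GPS-03→DART5 = 330.695°
dₓₜ = R·arcsin(sin δ₁₃ · sin(θ₁₃ − θ₁₂)) = 6371·arcsin(0.01506·sin(-327.342°)) = 51.769 km
|dₓₜ| = 51.769 km

51.8 km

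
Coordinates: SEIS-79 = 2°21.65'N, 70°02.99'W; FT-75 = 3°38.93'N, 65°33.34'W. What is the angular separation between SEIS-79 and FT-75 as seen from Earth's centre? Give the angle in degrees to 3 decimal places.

4.669°

SEIS-79: φ = +2.36083°, λ = -70.04983°
FT-75: φ = +3.64883°, λ = -65.55567°
Δφ = 1.2880°,  Δλ = 4.4942°
a = sin²(Δφ/2) + cos φ₁ cos φ₂ sin²(Δλ/2) = 0.001659
c = 2·arcsin(√a) = 0.081490 rad = 4.6691°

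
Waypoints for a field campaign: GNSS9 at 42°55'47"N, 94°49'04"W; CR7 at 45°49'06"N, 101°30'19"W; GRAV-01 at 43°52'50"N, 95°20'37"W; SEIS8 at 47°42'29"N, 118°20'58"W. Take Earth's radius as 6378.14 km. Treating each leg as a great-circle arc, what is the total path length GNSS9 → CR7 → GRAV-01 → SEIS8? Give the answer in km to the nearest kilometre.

GNSS9: φ = +42.92972°, λ = -94.81778°
CR7: φ = +45.81833°, λ = -101.50528°
GRAV-01: φ = +43.88056°, λ = -95.34361°
SEIS8: φ = +47.70806°, λ = -118.34944°
GNSS9→CR7: c = 0.097430 rad, d = 621.42 km
CR7→GRAV-01: c = 0.083378 rad, d = 531.79 km
GRAV-01→SEIS8: c = 0.286661 rad, d = 1828.37 km
Total = 621.42 + 531.79 + 1828.37 = 2981.58 km

2982 km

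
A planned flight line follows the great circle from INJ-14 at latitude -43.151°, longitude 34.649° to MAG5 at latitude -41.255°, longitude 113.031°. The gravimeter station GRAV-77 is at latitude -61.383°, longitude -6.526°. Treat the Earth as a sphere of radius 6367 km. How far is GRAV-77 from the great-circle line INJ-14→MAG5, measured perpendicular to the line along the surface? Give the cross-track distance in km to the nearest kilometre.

3292 km

δ₁₃ = central angle INJ-14→GRAV-77 = 0.528853 rad  (haversine)
θ₁₃ = bearing INJ-14→GRAV-77 = 218.680°,  θ₁₂ = bearing INJ-14→MAG5 = 117.144°
dₓₜ = R·arcsin(sin δ₁₃ · sin(θ₁₃ − θ₁₂)) = 6367·arcsin(0.50454·sin(101.536°)) = 3292.298 km
|dₓₜ| = 3292.298 km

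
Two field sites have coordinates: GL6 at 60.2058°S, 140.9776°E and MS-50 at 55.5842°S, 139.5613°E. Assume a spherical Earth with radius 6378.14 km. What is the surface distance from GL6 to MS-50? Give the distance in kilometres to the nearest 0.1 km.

521.2 km

Δφ = 4.6216°,  Δλ = -1.4163°
a = sin²(Δφ/2) + cos φ₁ cos φ₂ sin²(Δλ/2) = 0.001669
c = 2·arcsin(√a) = 0.081720 rad = 4.6822°
d = R·c = 6378.14 × 0.081720 = 521.2 km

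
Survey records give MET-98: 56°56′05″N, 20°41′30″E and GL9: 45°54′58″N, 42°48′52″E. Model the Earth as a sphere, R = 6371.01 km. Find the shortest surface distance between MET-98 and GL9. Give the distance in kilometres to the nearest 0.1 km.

1948.0 km

MET-98: φ = +56.93472°, λ = +20.69167°
GL9: φ = +45.91611°, λ = +42.81444°
Δφ = -11.0186°,  Δλ = 22.1228°
a = sin²(Δφ/2) + cos φ₁ cos φ₂ sin²(Δλ/2) = 0.023190
c = 2·arcsin(√a) = 0.305754 rad = 17.5184°
d = R·c = 6371.01 × 0.305754 = 1948.0 km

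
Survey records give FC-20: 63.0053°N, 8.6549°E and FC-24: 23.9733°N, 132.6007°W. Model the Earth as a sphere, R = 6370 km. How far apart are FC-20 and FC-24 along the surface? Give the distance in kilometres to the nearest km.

Δφ = -39.0320°,  Δλ = -141.2556°
a = sin²(Δφ/2) + cos φ₁ cos φ₂ sin²(Δλ/2) = 0.480721
c = 2·arcsin(√a) = 1.532228 rad = 87.7902°
d = R·c = 6370 × 1.532228 = 9760.3 km

9760 km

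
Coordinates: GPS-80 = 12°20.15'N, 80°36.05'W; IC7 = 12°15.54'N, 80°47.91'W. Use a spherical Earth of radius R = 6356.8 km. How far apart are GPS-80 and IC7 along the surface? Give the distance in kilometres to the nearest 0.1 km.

GPS-80: φ = +12.33583°, λ = -80.60083°
IC7: φ = +12.25900°, λ = -80.79850°
Δφ = -0.0768°,  Δλ = -0.1977°
a = sin²(Δφ/2) + cos φ₁ cos φ₂ sin²(Δλ/2) = 0.000003
c = 2·arcsin(√a) = 0.003628 rad = 0.2079°
d = R·c = 6356.8 × 0.003628 = 23.1 km

23.1 km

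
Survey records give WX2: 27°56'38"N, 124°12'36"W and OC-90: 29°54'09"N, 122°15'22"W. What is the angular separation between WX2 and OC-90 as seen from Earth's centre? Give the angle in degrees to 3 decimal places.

2.600°

WX2: φ = +27.94389°, λ = -124.21000°
OC-90: φ = +29.90250°, λ = -122.25611°
Δφ = 1.9586°,  Δλ = 1.9539°
a = sin²(Δφ/2) + cos φ₁ cos φ₂ sin²(Δλ/2) = 0.000515
c = 2·arcsin(√a) = 0.045379 rad = 2.6000°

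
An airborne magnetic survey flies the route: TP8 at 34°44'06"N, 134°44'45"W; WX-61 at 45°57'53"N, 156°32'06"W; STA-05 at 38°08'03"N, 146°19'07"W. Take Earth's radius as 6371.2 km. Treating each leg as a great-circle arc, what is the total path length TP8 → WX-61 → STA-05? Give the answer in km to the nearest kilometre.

TP8: φ = +34.73500°, λ = -134.74583°
WX-61: φ = +45.96472°, λ = -156.53500°
STA-05: φ = +38.13417°, λ = -146.31861°
TP8→WX-61: c = 0.348039 rad, d = 2217.43 km
WX-61→STA-05: c = 0.189987 rad, d = 1210.45 km
Total = 2217.43 + 1210.45 = 3427.87 km

3428 km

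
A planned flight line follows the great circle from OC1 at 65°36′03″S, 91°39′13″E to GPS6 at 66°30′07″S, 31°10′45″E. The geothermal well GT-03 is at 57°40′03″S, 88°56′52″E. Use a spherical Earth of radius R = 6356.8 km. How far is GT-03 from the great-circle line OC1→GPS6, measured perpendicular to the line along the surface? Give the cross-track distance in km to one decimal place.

OC1: φ = -65.60083°, λ = +91.65361°
GPS6: φ = -66.50194°, λ = +31.17917°
GT-03: φ = -57.66750°, λ = +88.94778°
δ₁₃ = central angle OC1→GT-03 = 0.140236 rad  (haversine)
θ₁₃ = bearing OC1→GT-03 = 349.593°,  θ₁₂ = bearing OC1→GPS6 = 240.051°
dₓₜ = R·arcsin(sin δ₁₃ · sin(θ₁₃ − θ₁₂)) = 6356.8·arcsin(0.13978·sin(109.542°)) = 839.792 km
|dₓₜ| = 839.792 km

839.8 km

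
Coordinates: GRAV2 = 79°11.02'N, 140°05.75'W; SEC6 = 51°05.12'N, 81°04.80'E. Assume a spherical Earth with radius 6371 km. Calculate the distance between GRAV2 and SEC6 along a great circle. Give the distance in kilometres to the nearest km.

GRAV2: φ = +79.18367°, λ = -140.09583°
SEC6: φ = +51.08533°, λ = +81.08000°
Δφ = -28.0983°,  Δλ = -138.8242°
a = sin²(Δφ/2) + cos φ₁ cos φ₂ sin²(Δλ/2) = 0.162235
c = 2·arcsin(√a) = 0.829113 rad = 47.5047°
d = R·c = 6371 × 0.829113 = 5282.3 km

5282 km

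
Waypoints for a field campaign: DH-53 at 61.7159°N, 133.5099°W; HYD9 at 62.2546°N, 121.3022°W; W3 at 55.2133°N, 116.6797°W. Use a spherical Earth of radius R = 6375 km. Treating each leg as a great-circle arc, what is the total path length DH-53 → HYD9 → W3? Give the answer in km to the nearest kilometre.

1467 km

DH-53→HYD9: c = 0.100366 rad, d = 639.83 km
HYD9→W3: c = 0.129751 rad, d = 827.16 km
Total = 639.83 + 827.16 = 1466.99 km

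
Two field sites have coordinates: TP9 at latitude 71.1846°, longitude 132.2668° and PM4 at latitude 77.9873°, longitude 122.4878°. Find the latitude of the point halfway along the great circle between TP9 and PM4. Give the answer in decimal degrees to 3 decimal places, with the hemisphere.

Bx = cos φ₂ cos Δλ = 0.205104,  By = cos φ₂ sin Δλ = -0.035350
φₘ = atan2(sin φ₁ + sin φ₂, √((cos φ₁ + Bx)² + By²)) = 74.63690°
λₘ = λ₁ + atan2(By, cos φ₁ + Bx) = 128.43377°

74.637°N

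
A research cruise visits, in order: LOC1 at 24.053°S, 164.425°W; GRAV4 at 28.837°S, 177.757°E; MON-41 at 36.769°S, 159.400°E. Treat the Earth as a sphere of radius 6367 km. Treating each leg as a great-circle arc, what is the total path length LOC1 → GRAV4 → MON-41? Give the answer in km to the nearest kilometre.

3772 km

LOC1→GRAV4: c = 0.290342 rad, d = 1848.61 km
GRAV4→MON-41: c = 0.302066 rad, d = 1923.26 km
Total = 1848.61 + 1923.26 = 3771.86 km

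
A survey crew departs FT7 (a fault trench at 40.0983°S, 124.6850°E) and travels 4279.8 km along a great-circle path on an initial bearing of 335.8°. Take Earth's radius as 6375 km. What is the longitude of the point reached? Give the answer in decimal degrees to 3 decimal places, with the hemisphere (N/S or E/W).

109.875°E

δ = d/R = 4279.8/6375 = 0.671341 rad
φ₂ = arcsin(sin φ₁ cos δ + cos φ₁ sin δ cos θ)
   = arcsin(-0.64410·0.78299 + 0.76494·0.62204·0.91212) = -4.03222°
λ₂ = λ₁ + atan2(sin θ sin δ cos φ₁, cos δ − sin φ₁ sin φ₂) = 109.87468°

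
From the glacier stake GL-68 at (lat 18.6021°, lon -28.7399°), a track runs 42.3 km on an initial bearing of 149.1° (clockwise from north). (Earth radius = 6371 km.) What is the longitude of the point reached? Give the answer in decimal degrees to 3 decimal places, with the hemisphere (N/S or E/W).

28.534°W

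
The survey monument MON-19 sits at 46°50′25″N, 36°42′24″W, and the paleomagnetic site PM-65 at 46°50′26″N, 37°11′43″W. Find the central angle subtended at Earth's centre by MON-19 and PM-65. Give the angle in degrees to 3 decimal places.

MON-19: φ = +46.84028°, λ = -36.70667°
PM-65: φ = +46.84056°, λ = -37.19528°
Δφ = 0.0003°,  Δλ = -0.4886°
a = sin²(Δφ/2) + cos φ₁ cos φ₂ sin²(Δλ/2) = 0.000009
c = 2·arcsin(√a) = 0.005833 rad = 0.3342°

0.334°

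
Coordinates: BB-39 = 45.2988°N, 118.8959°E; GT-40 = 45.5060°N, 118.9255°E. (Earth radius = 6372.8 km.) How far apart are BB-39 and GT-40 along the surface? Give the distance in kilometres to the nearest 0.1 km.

Δφ = 0.2072°,  Δλ = 0.0296°
a = sin²(Δφ/2) + cos φ₁ cos φ₂ sin²(Δλ/2) = 0.000003
c = 2·arcsin(√a) = 0.003634 rad = 0.2082°
d = R·c = 6372.8 × 0.003634 = 23.2 km

23.2 km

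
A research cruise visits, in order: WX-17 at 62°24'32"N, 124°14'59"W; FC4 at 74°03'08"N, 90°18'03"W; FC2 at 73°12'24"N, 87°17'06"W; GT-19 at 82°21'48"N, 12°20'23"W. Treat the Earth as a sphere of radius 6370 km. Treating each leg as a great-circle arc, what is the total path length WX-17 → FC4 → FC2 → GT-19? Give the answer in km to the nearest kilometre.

WX-17: φ = +62.40889°, λ = -124.24972°
FC4: φ = +74.05222°, λ = -90.30083°
FC2: φ = +73.20667°, λ = -87.28500°
GT-19: φ = +82.36333°, λ = -12.33972°
WX-17→FC4: c = 0.291792 rad, d = 1858.71 km
FC4→FC2: c = 0.020921 rad, d = 133.27 km
FC2→GT-19: c = 0.287926 rad, d = 1834.09 km
Total = 1858.71 + 133.27 + 1834.09 = 3826.07 km

3826 km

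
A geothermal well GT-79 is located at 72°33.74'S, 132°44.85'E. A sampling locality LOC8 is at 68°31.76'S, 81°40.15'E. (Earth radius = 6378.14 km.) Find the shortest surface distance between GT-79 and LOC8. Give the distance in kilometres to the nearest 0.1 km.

GT-79: φ = -72.56233°, λ = +132.74750°
LOC8: φ = -68.52933°, λ = +81.66917°
Δφ = 4.0330°,  Δλ = -51.0783°
a = sin²(Δφ/2) + cos φ₁ cos φ₂ sin²(Δλ/2) = 0.021626
c = 2·arcsin(√a) = 0.295184 rad = 16.9128°
d = R·c = 6378.14 × 0.295184 = 1882.7 km

1882.7 km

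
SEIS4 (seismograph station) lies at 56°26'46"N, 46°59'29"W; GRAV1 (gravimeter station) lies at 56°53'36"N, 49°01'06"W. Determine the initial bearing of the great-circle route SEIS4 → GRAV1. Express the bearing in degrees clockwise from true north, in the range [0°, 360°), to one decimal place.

292.7°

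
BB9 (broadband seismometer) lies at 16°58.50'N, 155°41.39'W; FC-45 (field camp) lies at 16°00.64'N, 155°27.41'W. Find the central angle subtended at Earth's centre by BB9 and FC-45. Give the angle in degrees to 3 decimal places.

0.990°

BB9: φ = +16.97500°, λ = -155.68983°
FC-45: φ = +16.01067°, λ = -155.45683°
Δφ = -0.9643°,  Δλ = 0.2330°
a = sin²(Δφ/2) + cos φ₁ cos φ₂ sin²(Δλ/2) = 0.000075
c = 2·arcsin(√a) = 0.017277 rad = 0.9899°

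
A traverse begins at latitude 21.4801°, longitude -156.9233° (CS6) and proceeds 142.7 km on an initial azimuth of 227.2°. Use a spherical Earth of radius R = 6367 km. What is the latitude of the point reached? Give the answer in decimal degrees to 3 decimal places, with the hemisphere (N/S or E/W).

20.605°N

δ = d/R = 142.7/6367 = 0.022412 rad
φ₂ = arcsin(sin φ₁ cos δ + cos φ₁ sin δ cos θ)
   = arcsin(0.36618·0.99975 + 0.93054·0.02241·-0.67944) = 20.60461°
λ₂ = λ₁ + atan2(sin θ sin δ cos φ₁, cos δ − sin φ₁ sin φ₂) = -157.92987°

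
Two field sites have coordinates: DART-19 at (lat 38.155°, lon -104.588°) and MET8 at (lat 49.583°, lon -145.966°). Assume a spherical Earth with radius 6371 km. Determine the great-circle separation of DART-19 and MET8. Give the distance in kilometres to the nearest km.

Δφ = 11.4280°,  Δλ = -41.3780°
a = sin²(Δφ/2) + cos φ₁ cos φ₂ sin²(Δλ/2) = 0.073547
c = 2·arcsin(√a) = 0.549271 rad = 31.4709°
d = R·c = 6371 × 0.549271 = 3499.4 km

3499 km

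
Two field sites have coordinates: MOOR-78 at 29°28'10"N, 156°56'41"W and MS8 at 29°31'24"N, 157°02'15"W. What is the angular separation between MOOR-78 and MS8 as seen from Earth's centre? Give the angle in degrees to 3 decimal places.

MOOR-78: φ = +29.46944°, λ = -156.94472°
MS8: φ = +29.52333°, λ = -157.03750°
Δφ = 0.0539°,  Δλ = -0.0928°
a = sin²(Δφ/2) + cos φ₁ cos φ₂ sin²(Δλ/2) = 0.000001
c = 2·arcsin(√a) = 0.001694 rad = 0.0971°

0.097°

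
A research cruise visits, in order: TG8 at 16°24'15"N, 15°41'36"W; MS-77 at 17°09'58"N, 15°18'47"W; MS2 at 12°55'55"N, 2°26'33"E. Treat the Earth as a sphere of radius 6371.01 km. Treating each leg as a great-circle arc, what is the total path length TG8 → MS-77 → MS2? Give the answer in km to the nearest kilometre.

2057 km

TG8: φ = +16.40417°, λ = -15.69333°
MS-77: φ = +17.16611°, λ = -15.31306°
MS2: φ = +12.93194°, λ = +2.44250°
TG8→MS-77: c = 0.014739 rad, d = 93.90 km
MS-77→MS2: c = 0.308094 rad, d = 1962.87 km
Total = 93.90 + 1962.87 = 2056.77 km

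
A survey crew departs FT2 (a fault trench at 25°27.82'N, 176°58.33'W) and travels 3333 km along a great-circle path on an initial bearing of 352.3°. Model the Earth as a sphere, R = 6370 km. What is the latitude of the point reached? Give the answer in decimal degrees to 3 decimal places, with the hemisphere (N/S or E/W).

55.034°N

FT2: φ = +25.46367°, λ = -176.97217°
δ = d/R = 3333/6370 = 0.523234 rad
φ₂ = arcsin(sin φ₁ cos δ + cos φ₁ sin δ cos θ)
   = arcsin(0.42994·0.86621 + 0.90286·0.49968·0.99098) = 55.03398°
λ₂ = λ₁ + atan2(sin θ sin δ cos φ₁, cos δ − sin φ₁ sin φ₂) = 176.31899°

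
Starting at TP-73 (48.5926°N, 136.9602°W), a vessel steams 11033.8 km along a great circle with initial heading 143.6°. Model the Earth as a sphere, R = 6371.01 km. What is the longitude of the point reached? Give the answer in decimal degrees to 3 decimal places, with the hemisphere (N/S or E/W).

86.863°W

δ = d/R = 11033.8/6371.01 = 1.731876 rad
φ₂ = arcsin(sin φ₁ cos δ + cos φ₁ sin δ cos θ)
   = arcsin(0.75003·-0.16038 + 0.66141·0.98705·-0.80489) = -40.22301°
λ₂ = λ₁ + atan2(sin θ sin δ cos φ₁, cos δ − sin φ₁ sin φ₂) = -86.86276°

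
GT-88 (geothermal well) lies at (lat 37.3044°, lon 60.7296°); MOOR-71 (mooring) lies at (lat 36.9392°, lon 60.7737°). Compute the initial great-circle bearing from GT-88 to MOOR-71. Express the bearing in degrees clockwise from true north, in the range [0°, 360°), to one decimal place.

174.5°

Δλ = 0.0441°
y = sin Δλ · cos φ₂ = 0.000615
x = cos φ₁ sin φ₂ − sin φ₁ cos φ₂ cos Δλ = -0.006374
θ = atan2(y, x) = 174.4869° → 174.4869° (mod 360°)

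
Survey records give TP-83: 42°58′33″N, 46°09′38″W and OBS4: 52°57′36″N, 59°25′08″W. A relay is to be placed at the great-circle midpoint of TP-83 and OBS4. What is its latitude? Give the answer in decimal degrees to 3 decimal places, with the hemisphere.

48.157°N

TP-83: φ = +42.97583°, λ = -46.16056°
OBS4: φ = +52.96000°, λ = -59.41889°
Bx = cos φ₂ cos Δλ = 0.586317,  By = cos φ₂ sin Δλ = -0.138149
φₘ = atan2(sin φ₁ + sin φ₂, √((cos φ₁ + Bx)² + By²)) = 48.15719°
λₘ = λ₁ + atan2(By, cos φ₁ + Bx) = -52.14449°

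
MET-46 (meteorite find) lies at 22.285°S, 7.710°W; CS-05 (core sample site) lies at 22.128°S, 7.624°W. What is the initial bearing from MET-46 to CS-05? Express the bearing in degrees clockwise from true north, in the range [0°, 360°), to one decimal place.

Δλ = 0.0860°
y = sin Δλ · cos φ₂ = 0.001390
x = cos φ₁ sin φ₂ − sin φ₁ cos φ₂ cos Δλ = 0.002740
θ = atan2(y, x) = 26.9077° → 26.9077° (mod 360°)

26.9°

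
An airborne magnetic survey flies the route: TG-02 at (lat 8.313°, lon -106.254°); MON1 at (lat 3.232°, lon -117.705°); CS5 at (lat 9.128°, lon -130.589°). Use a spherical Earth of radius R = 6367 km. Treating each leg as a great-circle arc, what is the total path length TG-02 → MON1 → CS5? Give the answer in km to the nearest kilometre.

TG-02→MON1: c = 0.217658 rad, d = 1385.83 km
MON1→CS5: c = 0.246010 rad, d = 1566.35 km
Total = 1385.83 + 1566.35 = 2952.18 km

2952 km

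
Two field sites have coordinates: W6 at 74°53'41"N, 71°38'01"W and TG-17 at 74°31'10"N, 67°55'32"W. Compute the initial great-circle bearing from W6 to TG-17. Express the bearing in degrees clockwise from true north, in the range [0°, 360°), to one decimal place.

109.2°

W6: φ = +74.89472°, λ = -71.63361°
TG-17: φ = +74.51944°, λ = -67.92556°
Δλ = 3.7081°
y = sin Δλ · cos φ₂ = 0.017262
x = cos φ₁ sin φ₂ − sin φ₁ cos φ₂ cos Δλ = -0.006010
θ = atan2(y, x) = 109.1974° → 109.1974° (mod 360°)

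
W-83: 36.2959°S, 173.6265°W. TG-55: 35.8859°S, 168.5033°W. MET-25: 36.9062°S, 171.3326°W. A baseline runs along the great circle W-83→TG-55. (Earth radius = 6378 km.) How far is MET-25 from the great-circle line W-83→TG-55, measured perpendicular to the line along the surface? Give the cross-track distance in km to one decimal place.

δ₁₃ = central angle W-83→MET-25 = 0.033859 rad  (haversine)
θ₁₃ = bearing W-83→MET-25 = 109.017°,  θ₁₂ = bearing W-83→TG-55 = 85.858°
dₓₜ = R·arcsin(sin δ₁₃ · sin(θ₁₃ − θ₁₂)) = 6378·arcsin(0.03385·sin(23.159°)) = 84.919 km
|dₓₜ| = 84.919 km

84.9 km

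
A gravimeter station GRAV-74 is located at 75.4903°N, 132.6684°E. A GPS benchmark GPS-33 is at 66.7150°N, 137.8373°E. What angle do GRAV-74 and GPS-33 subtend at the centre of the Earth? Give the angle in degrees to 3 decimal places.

8.925°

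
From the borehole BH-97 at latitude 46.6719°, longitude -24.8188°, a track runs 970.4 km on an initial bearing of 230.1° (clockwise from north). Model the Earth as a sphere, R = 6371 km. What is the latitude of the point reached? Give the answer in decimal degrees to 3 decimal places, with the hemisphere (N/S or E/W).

δ = d/R = 970.4/6371 = 0.152315 rad
φ₂ = arcsin(sin φ₁ cos δ + cos φ₁ sin δ cos θ)
   = arcsin(0.72744·0.98842 + 0.68618·0.15173·-0.64145) = 40.71012°
λ₂ = λ₁ + atan2(sin θ sin δ cos φ₁, cos δ − sin φ₁ sin φ₂) = -33.65195°

40.710°N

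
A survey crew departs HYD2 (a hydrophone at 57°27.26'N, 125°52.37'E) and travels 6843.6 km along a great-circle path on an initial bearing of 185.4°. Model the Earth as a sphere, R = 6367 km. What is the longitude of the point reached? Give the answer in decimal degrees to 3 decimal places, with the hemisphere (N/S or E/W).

121.113°E

HYD2: φ = +57.45433°, λ = +125.87283°
δ = d/R = 6843.6/6367 = 1.074855 rad
φ₂ = arcsin(sin φ₁ cos δ + cos φ₁ sin δ cos θ)
   = arcsin(0.84296·0.47586 + 0.53797·0.87952·-0.99556) = -4.00969°
λ₂ = λ₁ + atan2(sin θ sin δ cos φ₁, cos δ − sin φ₁ sin φ₂) = 121.11334°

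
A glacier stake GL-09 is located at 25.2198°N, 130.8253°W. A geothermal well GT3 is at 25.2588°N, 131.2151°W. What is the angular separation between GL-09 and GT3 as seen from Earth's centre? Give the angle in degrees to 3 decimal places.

Δφ = 0.0390°,  Δλ = -0.3898°
a = sin²(Δφ/2) + cos φ₁ cos φ₂ sin²(Δλ/2) = 0.000010
c = 2·arcsin(√a) = 0.006191 rad = 0.3547°

0.355°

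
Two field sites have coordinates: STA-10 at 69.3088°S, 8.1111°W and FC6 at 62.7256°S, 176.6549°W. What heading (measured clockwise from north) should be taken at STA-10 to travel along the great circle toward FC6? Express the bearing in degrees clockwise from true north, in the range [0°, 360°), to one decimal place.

187.1°

Δλ = -168.5438°
y = sin Δλ · cos φ₂ = -0.091018
x = cos φ₁ sin φ₂ − sin φ₁ cos φ₂ cos Δλ = -0.734202
θ = atan2(y, x) = -172.9332° → 187.0668° (mod 360°)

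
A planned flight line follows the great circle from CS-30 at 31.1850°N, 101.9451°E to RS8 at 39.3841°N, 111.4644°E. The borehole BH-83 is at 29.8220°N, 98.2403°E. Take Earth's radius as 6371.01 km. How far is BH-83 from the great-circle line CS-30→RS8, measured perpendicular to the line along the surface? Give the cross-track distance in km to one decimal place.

δ₁₃ = central angle CS-30→BH-83 = 0.060573 rad  (haversine)
θ₁₃ = bearing CS-30→BH-83 = 247.826°,  θ₁₂ = bearing CS-30→RS8 = 40.792°
dₓₜ = R·arcsin(sin δ₁₃ · sin(θ₁₃ − θ₁₂)) = 6371.01·arcsin(0.06054·sin(207.033°)) = -175.316 km
|dₓₜ| = 175.316 km

175.3 km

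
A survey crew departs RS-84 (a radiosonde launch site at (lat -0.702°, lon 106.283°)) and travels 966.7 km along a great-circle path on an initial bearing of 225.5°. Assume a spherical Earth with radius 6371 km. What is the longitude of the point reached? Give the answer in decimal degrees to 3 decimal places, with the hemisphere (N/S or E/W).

100.050°E

δ = d/R = 966.7/6371 = 0.151734 rad
φ₂ = arcsin(sin φ₁ cos δ + cos φ₁ sin δ cos θ)
   = arcsin(-0.01225·0.98851 + 0.99992·0.15115·-0.70091) = -6.77944°
λ₂ = λ₁ + atan2(sin θ sin δ cos φ₁, cos δ − sin φ₁ sin φ₂) = 100.05017°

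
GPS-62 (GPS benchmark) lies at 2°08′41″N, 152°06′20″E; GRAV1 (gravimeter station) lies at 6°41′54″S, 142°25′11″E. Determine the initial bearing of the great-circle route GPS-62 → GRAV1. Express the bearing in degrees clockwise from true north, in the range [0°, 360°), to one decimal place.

GPS-62: φ = +2.14472°, λ = +152.10556°
GRAV1: φ = -6.69833°, λ = +142.41972°
Δλ = -9.6858°
y = sin Δλ · cos φ₂ = -0.167097
x = cos φ₁ sin φ₂ − sin φ₁ cos φ₂ cos Δλ = -0.153199
θ = atan2(y, x) = -132.5153° → 227.4847° (mod 360°)

227.5°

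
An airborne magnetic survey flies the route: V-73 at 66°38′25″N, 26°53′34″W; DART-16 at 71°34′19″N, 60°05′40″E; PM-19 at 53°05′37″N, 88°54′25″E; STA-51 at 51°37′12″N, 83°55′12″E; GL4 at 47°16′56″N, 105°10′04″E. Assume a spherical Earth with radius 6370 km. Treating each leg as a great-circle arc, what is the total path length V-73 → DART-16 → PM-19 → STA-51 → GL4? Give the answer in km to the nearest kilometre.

V-73: φ = +66.64028°, λ = -26.89278°
DART-16: φ = +71.57194°, λ = +60.09444°
PM-19: φ = +53.09361°, λ = +88.90694°
STA-51: φ = +51.62000°, λ = +83.92000°
GL4: φ = +47.28222°, λ = +105.16778°
V-73→DART-16: c = 0.500077 rad, d = 3185.49 km
DART-16→PM-19: c = 0.389911 rad, d = 2483.73 km
PM-19→STA-51: c = 0.059036 rad, d = 376.06 km
STA-51→GL4: c = 0.251647 rad, d = 1602.99 km
Total = 3185.49 + 2483.73 + 376.06 + 1602.99 = 7648.27 km

7648 km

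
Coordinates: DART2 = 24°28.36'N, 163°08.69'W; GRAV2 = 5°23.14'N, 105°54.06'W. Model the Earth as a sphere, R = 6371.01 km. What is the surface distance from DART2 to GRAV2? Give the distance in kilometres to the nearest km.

6455 km

DART2: φ = +24.47267°, λ = -163.14483°
GRAV2: φ = +5.38567°, λ = -105.90100°
Δφ = -19.0870°,  Δλ = 57.2438°
a = sin²(Δφ/2) + cos φ₁ cos φ₂ sin²(Δλ/2) = 0.235418
c = 2·arcsin(√a) = 1.013182 rad = 58.0511°
d = R·c = 6371.01 × 1.013182 = 6455.0 km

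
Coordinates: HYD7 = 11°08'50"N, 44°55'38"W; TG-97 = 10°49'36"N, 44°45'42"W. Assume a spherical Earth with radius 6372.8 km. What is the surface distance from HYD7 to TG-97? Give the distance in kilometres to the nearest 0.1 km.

HYD7: φ = +11.14722°, λ = -44.92722°
TG-97: φ = +10.82667°, λ = -44.76167°
Δφ = -0.3206°,  Δλ = 0.1656°
a = sin²(Δφ/2) + cos φ₁ cos φ₂ sin²(Δλ/2) = 0.000010
c = 2·arcsin(√a) = 0.006273 rad = 0.3594°
d = R·c = 6372.8 × 0.006273 = 40.0 km

40.0 km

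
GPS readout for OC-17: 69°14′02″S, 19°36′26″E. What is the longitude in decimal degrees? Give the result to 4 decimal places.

19° + 36′/60 + 26″/3600 = 19 + 0.60000 + 0.00722 = 19.6072°

19.6072°E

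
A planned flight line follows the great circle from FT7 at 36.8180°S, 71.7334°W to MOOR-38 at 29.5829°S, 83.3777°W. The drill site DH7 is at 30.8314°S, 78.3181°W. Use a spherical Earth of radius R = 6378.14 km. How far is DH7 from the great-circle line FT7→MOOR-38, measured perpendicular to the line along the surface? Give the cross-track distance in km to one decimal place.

193.4 km

δ₁₃ = central angle FT7→DH7 = 0.141456 rad  (haversine)
θ₁₃ = bearing FT7→DH7 = 315.700°,  θ₁₂ = bearing FT7→MOOR-38 = 303.281°
dₓₜ = R·arcsin(sin δ₁₃ · sin(θ₁₃ − θ₁₂)) = 6378.14·arcsin(0.14098·sin(12.419°)) = 193.409 km
|dₓₜ| = 193.409 km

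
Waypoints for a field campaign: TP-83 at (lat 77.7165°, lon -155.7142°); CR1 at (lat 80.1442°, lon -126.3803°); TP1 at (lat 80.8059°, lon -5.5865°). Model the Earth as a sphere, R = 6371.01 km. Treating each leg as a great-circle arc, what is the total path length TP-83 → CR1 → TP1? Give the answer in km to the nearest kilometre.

TP-83→CR1: c = 0.105565 rad, d = 672.56 km
CR1→TP1: c = 0.288813 rad, d = 1840.03 km
Total = 672.56 + 1840.03 = 2512.59 km

2513 km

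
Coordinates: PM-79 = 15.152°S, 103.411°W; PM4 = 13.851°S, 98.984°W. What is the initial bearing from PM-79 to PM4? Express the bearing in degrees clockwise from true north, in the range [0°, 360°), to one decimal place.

Δλ = 4.4270°
y = sin Δλ · cos φ₂ = 0.074944
x = cos φ₁ sin φ₂ − sin φ₁ cos φ₂ cos Δλ = 0.021948
θ = atan2(y, x) = 73.6772° → 73.6772° (mod 360°)

73.7°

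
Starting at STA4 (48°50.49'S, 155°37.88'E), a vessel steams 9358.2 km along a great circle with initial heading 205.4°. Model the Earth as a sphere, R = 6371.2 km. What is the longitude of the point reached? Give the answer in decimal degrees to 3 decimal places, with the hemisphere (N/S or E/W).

STA4: φ = -48.84150°, λ = +155.63133°
δ = d/R = 9358.2/6371.2 = 1.468828 rad
φ₂ = arcsin(sin φ₁ cos δ + cos φ₁ sin δ cos θ)
   = arcsin(-0.75289·0.10179 + 0.65814·0.99481·-0.90334) = -41.91864°
λ₂ = λ₁ + atan2(sin θ sin δ cos φ₁, cos δ − sin φ₁ sin φ₂) = 10.62308°

10.623°E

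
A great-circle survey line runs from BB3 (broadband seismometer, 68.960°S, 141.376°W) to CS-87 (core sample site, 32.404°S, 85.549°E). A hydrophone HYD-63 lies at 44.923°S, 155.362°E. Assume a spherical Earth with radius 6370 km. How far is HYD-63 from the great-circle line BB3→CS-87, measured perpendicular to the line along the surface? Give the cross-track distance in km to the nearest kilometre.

δ₁₃ = central angle BB3→HYD-63 = 0.686535 rad  (haversine)
θ₁₃ = bearing BB3→HYD-63 = 273.962°,  θ₁₂ = bearing BB3→CS-87 = 220.170°
dₓₜ = R·arcsin(sin δ₁₃ · sin(θ₁₃ − θ₁₂)) = 6370·arcsin(0.63386·sin(53.792°)) = 3419.872 km
|dₓₜ| = 3419.872 km

3420 km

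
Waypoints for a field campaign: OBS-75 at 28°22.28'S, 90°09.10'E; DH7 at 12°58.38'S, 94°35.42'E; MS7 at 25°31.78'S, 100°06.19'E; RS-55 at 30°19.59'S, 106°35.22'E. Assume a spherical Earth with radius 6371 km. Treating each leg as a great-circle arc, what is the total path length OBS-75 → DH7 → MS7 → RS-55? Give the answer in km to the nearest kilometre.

OBS-75: φ = -28.37133°, λ = +90.15167°
DH7: φ = -12.97300°, λ = +94.59033°
MS7: φ = -25.52967°, λ = +100.10317°
RS-55: φ = -30.32650°, λ = +106.58700°
OBS-75→DH7: c = 0.278272 rad, d = 1772.87 km
DH7→MS7: c = 0.237138 rad, d = 1510.81 km
MS7→RS-55: c = 0.130357 rad, d = 830.50 km
Total = 1772.87 + 1510.81 + 830.50 = 4114.18 km

4114 km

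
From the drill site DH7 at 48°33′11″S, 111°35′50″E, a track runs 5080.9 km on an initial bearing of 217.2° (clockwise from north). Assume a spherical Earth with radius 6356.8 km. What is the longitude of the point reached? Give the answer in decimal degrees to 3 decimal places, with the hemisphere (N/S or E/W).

26.018°E

DH7: φ = -48.55306°, λ = +111.59722°
δ = d/R = 5080.9/6356.8 = 0.799286 rad
φ₂ = arcsin(sin φ₁ cos δ + cos φ₁ sin δ cos θ)
   = arcsin(-0.74957·0.69722 + 0.66193·0.71686·-0.79653) = -64.23348°
λ₂ = λ₁ + atan2(sin θ sin δ cos φ₁, cos δ − sin φ₁ sin φ₂) = 26.01759°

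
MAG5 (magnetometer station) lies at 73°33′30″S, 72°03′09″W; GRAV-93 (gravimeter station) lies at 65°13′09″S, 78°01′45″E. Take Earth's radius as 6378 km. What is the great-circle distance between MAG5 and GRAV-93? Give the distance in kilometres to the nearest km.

MAG5: φ = -73.55833°, λ = -72.05250°
GRAV-93: φ = -65.21917°, λ = +78.02917°
Δφ = 8.3392°,  Δλ = 150.0817°
a = sin²(Δφ/2) + cos φ₁ cos φ₂ sin²(Δλ/2) = 0.116017
c = 2·arcsin(√a) = 0.695137 rad = 39.8284°
d = R·c = 6378 × 0.695137 = 4433.6 km

4434 km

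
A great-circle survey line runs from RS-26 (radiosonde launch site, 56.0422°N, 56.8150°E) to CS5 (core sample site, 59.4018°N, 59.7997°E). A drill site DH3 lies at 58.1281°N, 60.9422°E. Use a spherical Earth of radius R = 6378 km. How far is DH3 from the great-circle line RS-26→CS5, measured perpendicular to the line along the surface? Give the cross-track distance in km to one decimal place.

123.4 km

δ₁₃ = central angle RS-26→DH3 = 0.053438 rad  (haversine)
θ₁₃ = bearing RS-26→DH3 = 45.356°,  θ₁₂ = bearing RS-26→CS5 = 24.127°
dₓₜ = R·arcsin(sin δ₁₃ · sin(θ₁₃ − θ₁₂)) = 6378·arcsin(0.05341·sin(21.228°)) = 123.359 km
|dₓₜ| = 123.359 km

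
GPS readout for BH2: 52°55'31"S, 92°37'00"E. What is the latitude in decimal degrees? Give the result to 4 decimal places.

52.9253°S

52° + 55′/60 + 31″/3600 = 52 + 0.91667 + 0.00861 = 52.9253°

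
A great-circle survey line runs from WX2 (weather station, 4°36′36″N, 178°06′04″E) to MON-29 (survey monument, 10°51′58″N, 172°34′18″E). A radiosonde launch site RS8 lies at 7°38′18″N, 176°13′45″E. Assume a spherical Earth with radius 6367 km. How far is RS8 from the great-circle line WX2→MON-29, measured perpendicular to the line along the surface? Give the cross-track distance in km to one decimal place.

64.4 km

WX2: φ = +4.61000°, λ = +178.10111°
MON-29: φ = +10.86611°, λ = +172.57167°
RS8: φ = +7.63833°, λ = +176.22917°
δ₁₃ = central angle WX2→RS8 = 0.062037 rad  (haversine)
θ₁₃ = bearing WX2→RS8 = 328.519°,  θ₁₂ = bearing WX2→MON-29 = 319.125°
dₓₜ = R·arcsin(sin δ₁₃ · sin(θ₁₃ − θ₁₂)) = 6367·arcsin(0.06200·sin(9.394°)) = 64.431 km
|dₓₜ| = 64.431 km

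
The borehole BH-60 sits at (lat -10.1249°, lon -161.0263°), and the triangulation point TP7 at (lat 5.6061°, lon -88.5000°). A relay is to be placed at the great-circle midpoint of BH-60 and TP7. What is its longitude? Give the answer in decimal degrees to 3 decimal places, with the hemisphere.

Bx = cos φ₂ cos Δλ = 0.298832,  By = cos φ₂ sin Δλ = 0.949293
φₘ = atan2(sin φ₁ + sin φ₂, √((cos φ₁ + Bx)² + By²)) = -2.80135°
λₘ = λ₁ + atan2(By, cos φ₁ + Bx) = -124.53406°

124.534°W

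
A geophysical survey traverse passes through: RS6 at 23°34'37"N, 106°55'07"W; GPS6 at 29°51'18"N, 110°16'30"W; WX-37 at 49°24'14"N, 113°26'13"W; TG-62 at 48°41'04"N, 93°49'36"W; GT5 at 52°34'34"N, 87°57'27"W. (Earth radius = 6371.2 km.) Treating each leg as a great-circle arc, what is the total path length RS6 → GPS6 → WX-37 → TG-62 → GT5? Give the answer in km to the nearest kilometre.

RS6: φ = +23.57694°, λ = -106.91861°
GPS6: φ = +29.85500°, λ = -110.27500°
WX-37: φ = +49.40389°, λ = -113.43694°
TG-62: φ = +48.68444°, λ = -93.82667°
GT5: φ = +52.57611°, λ = -87.95750°
RS6→GPS6: c = 0.121405 rad, d = 773.50 km
GPS6→WX-37: c = 0.343751 rad, d = 2190.11 km
WX-37→TG-62: c = 0.224064 rad, d = 1427.55 km
TG-62→GT5: c = 0.093939 rad, d = 598.50 km
Total = 773.50 + 2190.11 + 1427.55 + 598.50 = 4989.66 km

4990 km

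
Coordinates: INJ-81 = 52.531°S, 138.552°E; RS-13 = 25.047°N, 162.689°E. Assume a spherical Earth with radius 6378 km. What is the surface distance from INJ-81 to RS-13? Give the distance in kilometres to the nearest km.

Δφ = 77.5780°,  Δλ = 24.1370°
a = sin²(Δφ/2) + cos φ₁ cos φ₂ sin²(Δλ/2) = 0.416537
c = 2·arcsin(√a) = 1.403086 rad = 80.3909°
d = R·c = 6378 × 1.403086 = 8948.9 km

8949 km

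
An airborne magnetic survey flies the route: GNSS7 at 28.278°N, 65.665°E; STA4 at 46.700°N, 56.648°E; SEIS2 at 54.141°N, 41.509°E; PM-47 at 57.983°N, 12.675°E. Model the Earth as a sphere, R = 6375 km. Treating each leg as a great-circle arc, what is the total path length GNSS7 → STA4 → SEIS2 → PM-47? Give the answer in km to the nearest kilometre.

GNSS7→STA4: c = 0.344363 rad, d = 2195.31 km
STA4→SEIS2: c = 0.211885 rad, d = 1350.77 km
SEIS2→PM-47: c = 0.286466 rad, d = 1826.22 km
Total = 2195.31 + 1350.77 + 1826.22 = 5372.31 km

5372 km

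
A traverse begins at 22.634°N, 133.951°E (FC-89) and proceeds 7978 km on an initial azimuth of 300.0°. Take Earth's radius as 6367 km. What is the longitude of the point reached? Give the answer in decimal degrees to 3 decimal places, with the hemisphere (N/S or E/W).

51.266°E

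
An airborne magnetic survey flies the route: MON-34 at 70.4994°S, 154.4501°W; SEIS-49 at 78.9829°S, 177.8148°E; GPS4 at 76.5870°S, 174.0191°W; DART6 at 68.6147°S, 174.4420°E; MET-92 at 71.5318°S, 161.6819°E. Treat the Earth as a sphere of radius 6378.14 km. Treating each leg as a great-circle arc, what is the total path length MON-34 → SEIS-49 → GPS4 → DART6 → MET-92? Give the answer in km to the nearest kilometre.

MON-34→SEIS-49: c = 0.191451 rad, d = 1221.10 km
SEIS-49→GPS4: c = 0.051458 rad, d = 328.20 km
GPS4→DART6: c = 0.150970 rad, d = 962.91 km
DART6→MET-92: c = 0.091119 rad, d = 581.17 km
Total = 1221.10 + 328.20 + 962.91 + 581.17 = 3093.38 km

3093 km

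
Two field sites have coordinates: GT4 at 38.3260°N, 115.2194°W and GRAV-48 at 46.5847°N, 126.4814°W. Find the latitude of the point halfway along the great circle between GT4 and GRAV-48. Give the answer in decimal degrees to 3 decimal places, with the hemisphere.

Bx = cos φ₂ cos Δλ = 0.674047,  By = cos φ₂ sin Δλ = -0.134223
φₘ = atan2(sin φ₁ + sin φ₂, √((cos φ₁ + Bx)² + By²)) = 42.59280°
λₘ = λ₁ + atan2(By, cos φ₁ + Bx) = -120.47727°

42.593°N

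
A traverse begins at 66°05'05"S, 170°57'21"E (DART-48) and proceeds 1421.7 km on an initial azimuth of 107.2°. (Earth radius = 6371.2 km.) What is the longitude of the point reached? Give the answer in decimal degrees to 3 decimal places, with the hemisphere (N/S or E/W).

156.830°W

DART-48: φ = -66.08472°, λ = +170.95583°
δ = d/R = 1421.7/6371.2 = 0.223145 rad
φ₂ = arcsin(sin φ₁ cos δ + cos φ₁ sin δ cos θ)
   = arcsin(-0.91415·0.97521 + 0.40539·0.22130·-0.29571) = -66.63674°
λ₂ = λ₁ + atan2(sin θ sin δ cos φ₁, cos δ − sin φ₁ sin φ₂) = -156.82988°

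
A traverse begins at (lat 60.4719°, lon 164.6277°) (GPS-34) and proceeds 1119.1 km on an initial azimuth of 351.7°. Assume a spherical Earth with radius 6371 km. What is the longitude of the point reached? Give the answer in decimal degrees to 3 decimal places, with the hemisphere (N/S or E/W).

160.319°E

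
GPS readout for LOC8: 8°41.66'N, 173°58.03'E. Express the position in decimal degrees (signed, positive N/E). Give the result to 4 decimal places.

lat: 8.6943° N → +8.6943°
lon: 173.9672° E → +173.9672°

+8.6943°, +173.9672°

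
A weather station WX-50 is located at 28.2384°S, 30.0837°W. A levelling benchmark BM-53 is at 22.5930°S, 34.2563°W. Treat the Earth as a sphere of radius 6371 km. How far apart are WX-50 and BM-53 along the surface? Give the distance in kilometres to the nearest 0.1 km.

754.6 km

Δφ = 5.6454°,  Δλ = -4.1726°
a = sin²(Δφ/2) + cos φ₁ cos φ₂ sin²(Δλ/2) = 0.003503
c = 2·arcsin(√a) = 0.118443 rad = 6.7863°
d = R·c = 6371 × 0.118443 = 754.6 km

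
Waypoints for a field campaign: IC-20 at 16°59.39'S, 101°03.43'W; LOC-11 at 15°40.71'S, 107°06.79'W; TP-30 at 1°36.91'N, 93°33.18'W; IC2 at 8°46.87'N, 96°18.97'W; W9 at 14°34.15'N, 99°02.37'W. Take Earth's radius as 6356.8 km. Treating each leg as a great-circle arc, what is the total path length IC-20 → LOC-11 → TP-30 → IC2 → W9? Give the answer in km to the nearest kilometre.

4647 km

IC-20: φ = -16.98983°, λ = -101.05717°
LOC-11: φ = -15.67850°, λ = -107.11317°
TP-30: φ = +1.61517°, λ = -93.55300°
IC2: φ = +8.78117°, λ = -96.31617°
W9: φ = +14.56917°, λ = -99.03950°
IC-20→LOC-11: c = 0.103975 rad, d = 660.95 km
LOC-11→TP-30: c = 0.381880 rad, d = 2427.53 km
TP-30→IC2: c = 0.133963 rad, d = 851.58 km
IC2→W9: c = 0.111219 rad, d = 706.99 km
Total = 660.95 + 2427.53 + 851.58 + 706.99 = 4647.05 km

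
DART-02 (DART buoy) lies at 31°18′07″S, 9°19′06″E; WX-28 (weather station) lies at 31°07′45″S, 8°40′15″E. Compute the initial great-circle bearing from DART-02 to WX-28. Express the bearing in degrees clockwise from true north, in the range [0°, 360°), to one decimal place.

287.2°

DART-02: φ = -31.30194°, λ = +9.31833°
WX-28: φ = -31.12917°, λ = +8.67083°
Δλ = -0.6475°
y = sin Δλ · cos φ₂ = -0.009674
x = cos φ₁ sin φ₂ − sin φ₁ cos φ₂ cos Δλ = 0.002987
θ = atan2(y, x) = -72.8395° → 287.1605° (mod 360°)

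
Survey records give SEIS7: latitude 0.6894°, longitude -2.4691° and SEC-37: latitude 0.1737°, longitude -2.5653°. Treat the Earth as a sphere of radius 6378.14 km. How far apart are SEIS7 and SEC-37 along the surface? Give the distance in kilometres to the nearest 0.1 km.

58.4 km

Δφ = -0.5157°,  Δλ = -0.0962°
a = sin²(Δφ/2) + cos φ₁ cos φ₂ sin²(Δλ/2) = 0.000021
c = 2·arcsin(√a) = 0.009156 rad = 0.5246°
d = R·c = 6378.14 × 0.009156 = 58.4 km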